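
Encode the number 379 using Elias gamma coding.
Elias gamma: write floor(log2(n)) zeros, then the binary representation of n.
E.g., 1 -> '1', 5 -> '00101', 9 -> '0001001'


num_bits = floor(log2(379)) + 1 = 9
leading_zeros = num_bits - 1 = 8
binary(379) = 101111011

Elias gamma(379) = '00000000' + '101111011' = 00000000101111011 (17 bits)


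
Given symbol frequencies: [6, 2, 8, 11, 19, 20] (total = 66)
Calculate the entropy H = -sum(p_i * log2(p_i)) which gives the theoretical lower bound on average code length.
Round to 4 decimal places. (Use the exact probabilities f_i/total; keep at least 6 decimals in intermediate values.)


Per-symbol terms -p_i * log2(p_i) with p_i = f_i/66:
  p = 6/66 = 0.090909: log2(p) = -3.459432, -p*log2(p) = 0.314494
  p = 2/66 = 0.030303: log2(p) = -5.044394, -p*log2(p) = 0.152860
  p = 8/66 = 0.121212: log2(p) = -3.044394, -p*log2(p) = 0.369017
  p = 11/66 = 0.166667: log2(p) = -2.584963, -p*log2(p) = 0.430827
  p = 19/66 = 0.287879: log2(p) = -1.796467, -p*log2(p) = 0.517165
  p = 20/66 = 0.303030: log2(p) = -1.722466, -p*log2(p) = 0.521959
H = 0.314494 + 0.152860 + 0.369017 + 0.430827 + 0.517165 + 0.521959 = 2.306322

H = 2.3063 bits/symbol


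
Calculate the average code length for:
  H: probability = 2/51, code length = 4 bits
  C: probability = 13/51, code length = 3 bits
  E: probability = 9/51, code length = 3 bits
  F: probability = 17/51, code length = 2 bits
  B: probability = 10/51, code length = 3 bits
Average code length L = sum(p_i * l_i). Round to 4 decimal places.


Weighted contributions p_i * l_i:
  H: (2/51) * 4 = 8/51
  C: (13/51) * 3 = 39/51
  E: (9/51) * 3 = 27/51
  F: (17/51) * 2 = 34/51
  B: (10/51) * 3 = 30/51
Sum = (8 + 39 + 27 + 34 + 30)/51 = 138/51

L = 138/51 = 2.7059 bits/symbol


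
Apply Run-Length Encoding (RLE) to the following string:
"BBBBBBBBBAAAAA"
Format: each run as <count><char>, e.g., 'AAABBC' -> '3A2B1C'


Scanning runs left to right:
  i=0: run of 'B' x 9 -> '9B'
  i=9: run of 'A' x 5 -> '5A'

RLE = 9B5A


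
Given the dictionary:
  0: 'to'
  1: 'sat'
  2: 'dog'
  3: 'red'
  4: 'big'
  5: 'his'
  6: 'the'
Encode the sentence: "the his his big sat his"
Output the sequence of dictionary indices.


Look up each word in the dictionary:
  'the' -> 6
  'his' -> 5
  'his' -> 5
  'big' -> 4
  'sat' -> 1
  'his' -> 5

Encoded: [6, 5, 5, 4, 1, 5]


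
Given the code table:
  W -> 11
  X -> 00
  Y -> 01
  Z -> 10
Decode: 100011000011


Decoding:
10 -> Z
00 -> X
11 -> W
00 -> X
00 -> X
11 -> W


Result: ZXWXXW


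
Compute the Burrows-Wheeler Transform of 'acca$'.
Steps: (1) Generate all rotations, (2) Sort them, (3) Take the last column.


Rotations (sorted):
  0: $acca -> last char: a
  1: a$acc -> last char: c
  2: acca$ -> last char: $
  3: ca$ac -> last char: c
  4: cca$a -> last char: a


BWT = ac$ca


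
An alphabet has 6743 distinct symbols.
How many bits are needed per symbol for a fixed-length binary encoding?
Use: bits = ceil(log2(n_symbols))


log2(6743) = 12.7192
Bracket: 2^12 = 4096 < 6743 <= 2^13 = 8192
So ceil(log2(6743)) = 13

bits = ceil(log2(6743)) = ceil(12.7192) = 13 bits


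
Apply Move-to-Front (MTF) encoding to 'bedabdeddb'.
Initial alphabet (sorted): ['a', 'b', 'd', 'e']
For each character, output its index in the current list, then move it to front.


MTF encoding:
'b': index 1 in ['a', 'b', 'd', 'e'] -> ['b', 'a', 'd', 'e']
'e': index 3 in ['b', 'a', 'd', 'e'] -> ['e', 'b', 'a', 'd']
'd': index 3 in ['e', 'b', 'a', 'd'] -> ['d', 'e', 'b', 'a']
'a': index 3 in ['d', 'e', 'b', 'a'] -> ['a', 'd', 'e', 'b']
'b': index 3 in ['a', 'd', 'e', 'b'] -> ['b', 'a', 'd', 'e']
'd': index 2 in ['b', 'a', 'd', 'e'] -> ['d', 'b', 'a', 'e']
'e': index 3 in ['d', 'b', 'a', 'e'] -> ['e', 'd', 'b', 'a']
'd': index 1 in ['e', 'd', 'b', 'a'] -> ['d', 'e', 'b', 'a']
'd': index 0 in ['d', 'e', 'b', 'a'] -> ['d', 'e', 'b', 'a']
'b': index 2 in ['d', 'e', 'b', 'a'] -> ['b', 'd', 'e', 'a']


Output: [1, 3, 3, 3, 3, 2, 3, 1, 0, 2]


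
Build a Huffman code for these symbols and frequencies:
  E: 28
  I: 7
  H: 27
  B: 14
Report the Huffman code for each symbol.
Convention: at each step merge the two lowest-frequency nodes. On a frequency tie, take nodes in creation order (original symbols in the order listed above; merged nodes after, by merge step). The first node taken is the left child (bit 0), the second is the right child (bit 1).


Huffman tree construction:
Step 1: Merge I(7) + B(14) = 21
Step 2: Merge (I+B)(21) + H(27) = 48
Step 3: Merge E(28) + ((I+B)+H)(48) = 76
Read each symbol's code off the tree from the root (left child = 0, right child = 1).

Codes:
  E: 0 (length 1)
  I: 100 (length 3)
  H: 11 (length 2)
  B: 101 (length 3)
Average code length: 145/76 = 1.9079 bits/symbol


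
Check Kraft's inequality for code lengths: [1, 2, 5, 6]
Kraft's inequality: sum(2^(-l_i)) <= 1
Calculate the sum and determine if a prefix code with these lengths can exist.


Sum = 2^(-1) + 2^(-2) + 2^(-5) + 2^(-6)
    = 0.5 + 0.25 + 0.03125 + 0.015625
    = 51/64 = 0.796875
Since 0.796875 <= 1, Kraft's inequality IS satisfied.
A prefix code with these lengths CAN exist.

Kraft sum = 0.796875. Satisfied.


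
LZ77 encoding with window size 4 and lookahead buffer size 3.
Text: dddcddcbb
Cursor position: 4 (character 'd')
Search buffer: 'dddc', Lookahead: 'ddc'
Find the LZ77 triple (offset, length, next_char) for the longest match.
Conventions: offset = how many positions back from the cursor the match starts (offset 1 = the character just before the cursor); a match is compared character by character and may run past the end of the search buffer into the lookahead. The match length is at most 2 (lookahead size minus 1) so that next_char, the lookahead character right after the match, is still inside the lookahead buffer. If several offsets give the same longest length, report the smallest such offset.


Try each offset into the search buffer:
  offset=1 (pos 3, char 'c'): match length 0
  offset=2 (pos 2, char 'd'): match length 1
  offset=3 (pos 1, char 'd'): match length 2
  offset=4 (pos 0, char 'd'): match length 2
Longest match has length 2, found at offsets 3, 4; take the smallest, offset 3.
next_char = character at position 4 + 2 = 6 -> 'c'

Best match: offset=3, length=2 (matching 'dd' starting at position 1)
LZ77 triple: (3, 2, 'c')


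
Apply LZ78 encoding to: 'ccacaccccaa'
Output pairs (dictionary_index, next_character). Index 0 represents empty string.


LZ78 encoding steps:
Dictionary: {0: ''}
Step 1: w='' (idx 0), next='c' -> output (0, 'c'), add 'c' as idx 1
Step 2: w='c' (idx 1), next='a' -> output (1, 'a'), add 'ca' as idx 2
Step 3: w='ca' (idx 2), next='c' -> output (2, 'c'), add 'cac' as idx 3
Step 4: w='c' (idx 1), next='c' -> output (1, 'c'), add 'cc' as idx 4
Step 5: w='ca' (idx 2), next='a' -> output (2, 'a'), add 'caa' as idx 5


Encoded: [(0, 'c'), (1, 'a'), (2, 'c'), (1, 'c'), (2, 'a')]


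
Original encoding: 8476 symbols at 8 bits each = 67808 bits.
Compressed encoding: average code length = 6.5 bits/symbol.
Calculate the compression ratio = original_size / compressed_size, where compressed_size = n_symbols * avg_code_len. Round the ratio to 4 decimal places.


original_size = n_symbols * orig_bits = 8476 * 8 = 67808 bits
compressed_size = n_symbols * avg_code_len = 8476 * 6.5 = 55094.0 bits
ratio = original_size / compressed_size = 67808 / 55094.0 = 1.2308

Compression ratio = 1.2308


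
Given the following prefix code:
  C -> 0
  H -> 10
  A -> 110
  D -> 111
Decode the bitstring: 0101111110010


Decoding step by step:
Bits 0 -> C
Bits 10 -> H
Bits 111 -> D
Bits 111 -> D
Bits 0 -> C
Bits 0 -> C
Bits 10 -> H


Decoded message: CHDDCCH


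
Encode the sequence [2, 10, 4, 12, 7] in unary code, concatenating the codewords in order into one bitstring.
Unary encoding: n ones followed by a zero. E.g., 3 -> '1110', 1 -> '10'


Encode each number as n ones followed by a terminating 0:
  2 -> 110 (3 bits)
  10 -> 11111111110 (11 bits)
  4 -> 11110 (5 bits)
  12 -> 1111111111110 (13 bits)
  7 -> 11111110 (8 bits)
Total length = 3 + 11 + 5 + 13 + 8 = 40 bits.

Unary([2, 10, 4, 12, 7]) = 1101111111111011110111111111111011111110 (40 bits)


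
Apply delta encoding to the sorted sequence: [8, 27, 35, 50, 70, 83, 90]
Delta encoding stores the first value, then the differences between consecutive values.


First value: 8
Deltas:
  27 - 8 = 19
  35 - 27 = 8
  50 - 35 = 15
  70 - 50 = 20
  83 - 70 = 13
  90 - 83 = 7


Delta encoded: [8, 19, 8, 15, 20, 13, 7]


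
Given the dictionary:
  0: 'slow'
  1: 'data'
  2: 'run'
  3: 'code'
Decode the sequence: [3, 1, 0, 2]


Look up each index in the dictionary:
  3 -> 'code'
  1 -> 'data'
  0 -> 'slow'
  2 -> 'run'

Decoded: "code data slow run"


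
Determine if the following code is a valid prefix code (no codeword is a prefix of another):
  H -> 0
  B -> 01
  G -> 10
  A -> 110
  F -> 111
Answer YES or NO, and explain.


Checking each pair (does one codeword prefix another?):
  H='0' vs B='01': prefix -- VIOLATION

NO -- this is NOT a valid prefix code. H (0) is a prefix of B (01).


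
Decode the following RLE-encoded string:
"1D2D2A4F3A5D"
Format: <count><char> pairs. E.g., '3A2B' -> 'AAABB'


Expanding each <count><char> pair:
  1D -> 'D'
  2D -> 'DD'
  2A -> 'AA'
  4F -> 'FFFF'
  3A -> 'AAA'
  5D -> 'DDDDD'

Decoded = DDDAAFFFFAAADDDDD


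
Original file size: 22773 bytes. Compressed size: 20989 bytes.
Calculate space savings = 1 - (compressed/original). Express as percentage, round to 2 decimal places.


ratio = compressed/original = 20989/22773 = 0.921662
savings = 1 - ratio = 1 - 0.921662 = 0.078338
as a percentage: 0.078338 * 100 = 7.83%

Space savings = 1 - 20989/22773 = 7.83%


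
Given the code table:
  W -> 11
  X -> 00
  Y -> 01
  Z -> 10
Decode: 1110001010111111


Decoding:
11 -> W
10 -> Z
00 -> X
10 -> Z
10 -> Z
11 -> W
11 -> W
11 -> W


Result: WZXZZWWW


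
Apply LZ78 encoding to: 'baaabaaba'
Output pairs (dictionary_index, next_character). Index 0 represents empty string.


LZ78 encoding steps:
Dictionary: {0: ''}
Step 1: w='' (idx 0), next='b' -> output (0, 'b'), add 'b' as idx 1
Step 2: w='' (idx 0), next='a' -> output (0, 'a'), add 'a' as idx 2
Step 3: w='a' (idx 2), next='a' -> output (2, 'a'), add 'aa' as idx 3
Step 4: w='b' (idx 1), next='a' -> output (1, 'a'), add 'ba' as idx 4
Step 5: w='a' (idx 2), next='b' -> output (2, 'b'), add 'ab' as idx 5
Step 6: w='a' (idx 2), end of input -> output (2, '')


Encoded: [(0, 'b'), (0, 'a'), (2, 'a'), (1, 'a'), (2, 'b'), (2, '')]


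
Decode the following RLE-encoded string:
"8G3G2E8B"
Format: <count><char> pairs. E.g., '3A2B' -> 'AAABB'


Expanding each <count><char> pair:
  8G -> 'GGGGGGGG'
  3G -> 'GGG'
  2E -> 'EE'
  8B -> 'BBBBBBBB'

Decoded = GGGGGGGGGGGEEBBBBBBBB


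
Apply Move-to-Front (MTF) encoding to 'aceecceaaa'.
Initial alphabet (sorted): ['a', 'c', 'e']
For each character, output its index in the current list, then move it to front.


MTF encoding:
'a': index 0 in ['a', 'c', 'e'] -> ['a', 'c', 'e']
'c': index 1 in ['a', 'c', 'e'] -> ['c', 'a', 'e']
'e': index 2 in ['c', 'a', 'e'] -> ['e', 'c', 'a']
'e': index 0 in ['e', 'c', 'a'] -> ['e', 'c', 'a']
'c': index 1 in ['e', 'c', 'a'] -> ['c', 'e', 'a']
'c': index 0 in ['c', 'e', 'a'] -> ['c', 'e', 'a']
'e': index 1 in ['c', 'e', 'a'] -> ['e', 'c', 'a']
'a': index 2 in ['e', 'c', 'a'] -> ['a', 'e', 'c']
'a': index 0 in ['a', 'e', 'c'] -> ['a', 'e', 'c']
'a': index 0 in ['a', 'e', 'c'] -> ['a', 'e', 'c']


Output: [0, 1, 2, 0, 1, 0, 1, 2, 0, 0]


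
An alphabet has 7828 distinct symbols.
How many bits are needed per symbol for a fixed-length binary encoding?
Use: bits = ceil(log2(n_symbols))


log2(7828) = 12.9344
Bracket: 2^12 = 4096 < 7828 <= 2^13 = 8192
So ceil(log2(7828)) = 13

bits = ceil(log2(7828)) = ceil(12.9344) = 13 bits


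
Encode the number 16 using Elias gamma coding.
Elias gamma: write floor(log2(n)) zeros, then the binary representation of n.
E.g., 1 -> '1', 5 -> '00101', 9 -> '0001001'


num_bits = floor(log2(16)) + 1 = 5
leading_zeros = num_bits - 1 = 4
binary(16) = 10000

Elias gamma(16) = '0000' + '10000' = 000010000 (9 bits)


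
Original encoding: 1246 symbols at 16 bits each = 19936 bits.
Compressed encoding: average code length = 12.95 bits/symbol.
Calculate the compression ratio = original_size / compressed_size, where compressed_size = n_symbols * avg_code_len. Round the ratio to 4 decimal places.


original_size = n_symbols * orig_bits = 1246 * 16 = 19936 bits
compressed_size = n_symbols * avg_code_len = 1246 * 12.95 = 16135.7 bits
ratio = original_size / compressed_size = 19936 / 16135.7 = 1.2355

Compression ratio = 1.2355


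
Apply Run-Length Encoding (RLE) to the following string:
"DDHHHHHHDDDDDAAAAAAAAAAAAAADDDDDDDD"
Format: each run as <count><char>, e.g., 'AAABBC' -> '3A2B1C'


Scanning runs left to right:
  i=0: run of 'D' x 2 -> '2D'
  i=2: run of 'H' x 6 -> '6H'
  i=8: run of 'D' x 5 -> '5D'
  i=13: run of 'A' x 14 -> '14A'
  i=27: run of 'D' x 8 -> '8D'

RLE = 2D6H5D14A8D


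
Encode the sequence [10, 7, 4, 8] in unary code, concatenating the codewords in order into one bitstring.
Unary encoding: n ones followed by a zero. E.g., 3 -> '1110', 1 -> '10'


Encode each number as n ones followed by a terminating 0:
  10 -> 11111111110 (11 bits)
  7 -> 11111110 (8 bits)
  4 -> 11110 (5 bits)
  8 -> 111111110 (9 bits)
Total length = 11 + 8 + 5 + 9 = 33 bits.

Unary([10, 7, 4, 8]) = 111111111101111111011110111111110 (33 bits)


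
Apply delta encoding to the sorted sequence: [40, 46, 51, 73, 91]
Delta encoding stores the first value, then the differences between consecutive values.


First value: 40
Deltas:
  46 - 40 = 6
  51 - 46 = 5
  73 - 51 = 22
  91 - 73 = 18


Delta encoded: [40, 6, 5, 22, 18]


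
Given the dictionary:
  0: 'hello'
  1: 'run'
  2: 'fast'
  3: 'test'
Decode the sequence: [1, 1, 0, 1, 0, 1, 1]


Look up each index in the dictionary:
  1 -> 'run'
  1 -> 'run'
  0 -> 'hello'
  1 -> 'run'
  0 -> 'hello'
  1 -> 'run'
  1 -> 'run'

Decoded: "run run hello run hello run run"


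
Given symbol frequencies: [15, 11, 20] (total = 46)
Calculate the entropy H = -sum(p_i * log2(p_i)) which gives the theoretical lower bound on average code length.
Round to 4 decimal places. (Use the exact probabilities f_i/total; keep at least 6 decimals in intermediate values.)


Per-symbol terms -p_i * log2(p_i) with p_i = f_i/46:
  p = 15/46 = 0.326087: log2(p) = -1.616671, -p*log2(p) = 0.527175
  p = 11/46 = 0.239130: log2(p) = -2.064130, -p*log2(p) = 0.493596
  p = 20/46 = 0.434783: log2(p) = -1.201634, -p*log2(p) = 0.522450
H = 0.527175 + 0.493596 + 0.522450 = 1.543221

H = 1.5432 bits/symbol


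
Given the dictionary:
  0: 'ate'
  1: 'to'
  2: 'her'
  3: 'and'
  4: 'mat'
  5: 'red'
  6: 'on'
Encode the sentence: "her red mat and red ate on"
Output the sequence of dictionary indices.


Look up each word in the dictionary:
  'her' -> 2
  'red' -> 5
  'mat' -> 4
  'and' -> 3
  'red' -> 5
  'ate' -> 0
  'on' -> 6

Encoded: [2, 5, 4, 3, 5, 0, 6]


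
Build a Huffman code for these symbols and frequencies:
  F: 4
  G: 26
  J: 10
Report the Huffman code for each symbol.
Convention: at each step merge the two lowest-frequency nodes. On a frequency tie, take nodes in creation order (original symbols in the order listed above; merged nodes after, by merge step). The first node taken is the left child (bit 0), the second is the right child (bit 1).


Huffman tree construction:
Step 1: Merge F(4) + J(10) = 14
Step 2: Merge (F+J)(14) + G(26) = 40
Read each symbol's code off the tree from the root (left child = 0, right child = 1).

Codes:
  F: 00 (length 2)
  G: 1 (length 1)
  J: 01 (length 2)
Average code length: 54/40 = 1.3500 bits/symbol


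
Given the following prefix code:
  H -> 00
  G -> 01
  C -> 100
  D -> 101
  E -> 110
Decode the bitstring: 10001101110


Decoding step by step:
Bits 100 -> C
Bits 01 -> G
Bits 101 -> D
Bits 110 -> E


Decoded message: CGDE


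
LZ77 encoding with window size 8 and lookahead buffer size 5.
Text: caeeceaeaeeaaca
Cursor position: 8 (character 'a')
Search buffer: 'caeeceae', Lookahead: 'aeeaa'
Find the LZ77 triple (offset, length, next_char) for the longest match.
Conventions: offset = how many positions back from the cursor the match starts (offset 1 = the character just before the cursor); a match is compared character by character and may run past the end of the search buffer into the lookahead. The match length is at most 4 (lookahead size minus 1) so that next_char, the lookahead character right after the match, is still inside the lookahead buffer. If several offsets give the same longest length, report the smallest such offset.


Try each offset into the search buffer:
  offset=1 (pos 7, char 'e'): match length 0
  offset=2 (pos 6, char 'a'): match length 2
  offset=3 (pos 5, char 'e'): match length 0
  offset=4 (pos 4, char 'c'): match length 0
  offset=5 (pos 3, char 'e'): match length 0
  offset=6 (pos 2, char 'e'): match length 0
  offset=7 (pos 1, char 'a'): match length 3
  offset=8 (pos 0, char 'c'): match length 0
Longest match has length 3 at offset 7.
next_char = character at position 8 + 3 = 11 -> 'a'

Best match: offset=7, length=3 (matching 'aee' starting at position 1)
LZ77 triple: (7, 3, 'a')


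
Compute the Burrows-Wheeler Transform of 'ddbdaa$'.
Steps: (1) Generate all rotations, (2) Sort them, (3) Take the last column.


Rotations (sorted):
  0: $ddbdaa -> last char: a
  1: a$ddbda -> last char: a
  2: aa$ddbd -> last char: d
  3: bdaa$dd -> last char: d
  4: daa$ddb -> last char: b
  5: dbdaa$d -> last char: d
  6: ddbdaa$ -> last char: $


BWT = aaddbd$


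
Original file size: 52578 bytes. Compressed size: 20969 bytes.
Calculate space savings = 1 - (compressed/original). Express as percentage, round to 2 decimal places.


ratio = compressed/original = 20969/52578 = 0.398817
savings = 1 - ratio = 1 - 0.398817 = 0.601183
as a percentage: 0.601183 * 100 = 60.12%

Space savings = 1 - 20969/52578 = 60.12%


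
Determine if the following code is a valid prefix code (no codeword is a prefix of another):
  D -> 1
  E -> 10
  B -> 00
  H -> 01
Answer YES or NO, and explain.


Checking each pair (does one codeword prefix another?):
  D='1' vs E='10': prefix -- VIOLATION

NO -- this is NOT a valid prefix code. D (1) is a prefix of E (10).


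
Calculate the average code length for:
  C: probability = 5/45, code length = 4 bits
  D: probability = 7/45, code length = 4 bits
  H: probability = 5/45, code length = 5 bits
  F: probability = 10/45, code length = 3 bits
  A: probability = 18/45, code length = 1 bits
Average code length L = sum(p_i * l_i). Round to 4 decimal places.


Weighted contributions p_i * l_i:
  C: (5/45) * 4 = 20/45
  D: (7/45) * 4 = 28/45
  H: (5/45) * 5 = 25/45
  F: (10/45) * 3 = 30/45
  A: (18/45) * 1 = 18/45
Sum = (20 + 28 + 25 + 30 + 18)/45 = 121/45

L = 121/45 = 2.6889 bits/symbol


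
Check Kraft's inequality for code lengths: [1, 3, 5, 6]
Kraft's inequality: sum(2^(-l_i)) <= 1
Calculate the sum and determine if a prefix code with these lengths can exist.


Sum = 2^(-1) + 2^(-3) + 2^(-5) + 2^(-6)
    = 0.5 + 0.125 + 0.03125 + 0.015625
    = 43/64 = 0.671875
Since 0.671875 <= 1, Kraft's inequality IS satisfied.
A prefix code with these lengths CAN exist.

Kraft sum = 0.671875. Satisfied.


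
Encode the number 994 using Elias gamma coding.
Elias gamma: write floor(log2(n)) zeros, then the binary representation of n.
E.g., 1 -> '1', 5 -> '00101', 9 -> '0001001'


num_bits = floor(log2(994)) + 1 = 10
leading_zeros = num_bits - 1 = 9
binary(994) = 1111100010

Elias gamma(994) = '000000000' + '1111100010' = 0000000001111100010 (19 bits)


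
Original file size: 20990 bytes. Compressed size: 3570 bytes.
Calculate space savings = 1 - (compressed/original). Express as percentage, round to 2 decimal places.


ratio = compressed/original = 3570/20990 = 0.170081
savings = 1 - ratio = 1 - 0.170081 = 0.829919
as a percentage: 0.829919 * 100 = 82.99%

Space savings = 1 - 3570/20990 = 82.99%


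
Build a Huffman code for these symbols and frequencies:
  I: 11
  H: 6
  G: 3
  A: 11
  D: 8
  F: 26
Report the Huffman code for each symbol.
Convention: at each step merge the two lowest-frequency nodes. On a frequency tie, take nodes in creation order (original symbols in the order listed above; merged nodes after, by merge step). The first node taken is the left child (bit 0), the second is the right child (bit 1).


Huffman tree construction:
Step 1: Merge G(3) + H(6) = 9
Step 2: Merge D(8) + (G+H)(9) = 17
Step 3: Merge I(11) + A(11) = 22
Step 4: Merge (D+(G+H))(17) + (I+A)(22) = 39
Step 5: Merge F(26) + ((D+(G+H))+(I+A))(39) = 65
Read each symbol's code off the tree from the root (left child = 0, right child = 1).

Codes:
  I: 110 (length 3)
  H: 1011 (length 4)
  G: 1010 (length 4)
  A: 111 (length 3)
  D: 100 (length 3)
  F: 0 (length 1)
Average code length: 152/65 = 2.3385 bits/symbol


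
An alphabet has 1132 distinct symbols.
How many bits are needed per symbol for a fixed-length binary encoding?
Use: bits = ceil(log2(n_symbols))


log2(1132) = 10.1447
Bracket: 2^10 = 1024 < 1132 <= 2^11 = 2048
So ceil(log2(1132)) = 11

bits = ceil(log2(1132)) = ceil(10.1447) = 11 bits


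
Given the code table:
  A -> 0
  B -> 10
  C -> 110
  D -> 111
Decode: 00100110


Decoding:
0 -> A
0 -> A
10 -> B
0 -> A
110 -> C


Result: AABAC


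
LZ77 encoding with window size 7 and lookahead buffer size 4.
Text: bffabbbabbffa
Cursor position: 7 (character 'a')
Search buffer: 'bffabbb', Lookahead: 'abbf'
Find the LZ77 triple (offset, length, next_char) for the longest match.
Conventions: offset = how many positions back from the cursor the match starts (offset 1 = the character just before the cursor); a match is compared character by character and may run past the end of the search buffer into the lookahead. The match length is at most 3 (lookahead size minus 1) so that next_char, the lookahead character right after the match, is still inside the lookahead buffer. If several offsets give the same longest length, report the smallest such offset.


Try each offset into the search buffer:
  offset=1 (pos 6, char 'b'): match length 0
  offset=2 (pos 5, char 'b'): match length 0
  offset=3 (pos 4, char 'b'): match length 0
  offset=4 (pos 3, char 'a'): match length 3
  offset=5 (pos 2, char 'f'): match length 0
  offset=6 (pos 1, char 'f'): match length 0
  offset=7 (pos 0, char 'b'): match length 0
Longest match has length 3 at offset 4.
next_char = character at position 7 + 3 = 10 -> 'f'

Best match: offset=4, length=3 (matching 'abb' starting at position 3)
LZ77 triple: (4, 3, 'f')


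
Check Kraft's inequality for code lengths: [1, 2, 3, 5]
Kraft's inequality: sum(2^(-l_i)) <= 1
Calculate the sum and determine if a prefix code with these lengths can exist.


Sum = 2^(-1) + 2^(-2) + 2^(-3) + 2^(-5)
    = 0.5 + 0.25 + 0.125 + 0.03125
    = 29/32 = 0.90625
Since 0.90625 <= 1, Kraft's inequality IS satisfied.
A prefix code with these lengths CAN exist.

Kraft sum = 0.90625. Satisfied.


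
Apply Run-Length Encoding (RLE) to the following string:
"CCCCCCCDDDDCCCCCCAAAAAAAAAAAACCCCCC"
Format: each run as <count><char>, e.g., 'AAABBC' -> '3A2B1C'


Scanning runs left to right:
  i=0: run of 'C' x 7 -> '7C'
  i=7: run of 'D' x 4 -> '4D'
  i=11: run of 'C' x 6 -> '6C'
  i=17: run of 'A' x 12 -> '12A'
  i=29: run of 'C' x 6 -> '6C'

RLE = 7C4D6C12A6C


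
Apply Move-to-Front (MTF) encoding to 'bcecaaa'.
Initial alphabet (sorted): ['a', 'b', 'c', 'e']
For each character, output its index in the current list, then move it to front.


MTF encoding:
'b': index 1 in ['a', 'b', 'c', 'e'] -> ['b', 'a', 'c', 'e']
'c': index 2 in ['b', 'a', 'c', 'e'] -> ['c', 'b', 'a', 'e']
'e': index 3 in ['c', 'b', 'a', 'e'] -> ['e', 'c', 'b', 'a']
'c': index 1 in ['e', 'c', 'b', 'a'] -> ['c', 'e', 'b', 'a']
'a': index 3 in ['c', 'e', 'b', 'a'] -> ['a', 'c', 'e', 'b']
'a': index 0 in ['a', 'c', 'e', 'b'] -> ['a', 'c', 'e', 'b']
'a': index 0 in ['a', 'c', 'e', 'b'] -> ['a', 'c', 'e', 'b']


Output: [1, 2, 3, 1, 3, 0, 0]


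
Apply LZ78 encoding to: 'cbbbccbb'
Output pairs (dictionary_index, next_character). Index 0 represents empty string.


LZ78 encoding steps:
Dictionary: {0: ''}
Step 1: w='' (idx 0), next='c' -> output (0, 'c'), add 'c' as idx 1
Step 2: w='' (idx 0), next='b' -> output (0, 'b'), add 'b' as idx 2
Step 3: w='b' (idx 2), next='b' -> output (2, 'b'), add 'bb' as idx 3
Step 4: w='c' (idx 1), next='c' -> output (1, 'c'), add 'cc' as idx 4
Step 5: w='bb' (idx 3), end of input -> output (3, '')


Encoded: [(0, 'c'), (0, 'b'), (2, 'b'), (1, 'c'), (3, '')]


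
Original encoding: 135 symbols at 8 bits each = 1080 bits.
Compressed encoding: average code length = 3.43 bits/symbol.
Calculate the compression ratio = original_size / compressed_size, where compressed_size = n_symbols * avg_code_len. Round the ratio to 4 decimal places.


original_size = n_symbols * orig_bits = 135 * 8 = 1080 bits
compressed_size = n_symbols * avg_code_len = 135 * 3.43 = 463.05 bits
ratio = original_size / compressed_size = 1080 / 463.05 = 2.3324

Compression ratio = 2.3324


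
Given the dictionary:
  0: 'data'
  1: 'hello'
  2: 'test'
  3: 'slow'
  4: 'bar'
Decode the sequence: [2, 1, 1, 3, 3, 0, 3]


Look up each index in the dictionary:
  2 -> 'test'
  1 -> 'hello'
  1 -> 'hello'
  3 -> 'slow'
  3 -> 'slow'
  0 -> 'data'
  3 -> 'slow'

Decoded: "test hello hello slow slow data slow"


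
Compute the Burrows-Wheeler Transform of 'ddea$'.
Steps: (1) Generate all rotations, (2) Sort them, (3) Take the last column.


Rotations (sorted):
  0: $ddea -> last char: a
  1: a$dde -> last char: e
  2: ddea$ -> last char: $
  3: dea$d -> last char: d
  4: ea$dd -> last char: d


BWT = ae$dd


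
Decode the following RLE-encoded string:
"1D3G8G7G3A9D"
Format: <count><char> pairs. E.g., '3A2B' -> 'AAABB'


Expanding each <count><char> pair:
  1D -> 'D'
  3G -> 'GGG'
  8G -> 'GGGGGGGG'
  7G -> 'GGGGGGG'
  3A -> 'AAA'
  9D -> 'DDDDDDDDD'

Decoded = DGGGGGGGGGGGGGGGGGGAAADDDDDDDDD


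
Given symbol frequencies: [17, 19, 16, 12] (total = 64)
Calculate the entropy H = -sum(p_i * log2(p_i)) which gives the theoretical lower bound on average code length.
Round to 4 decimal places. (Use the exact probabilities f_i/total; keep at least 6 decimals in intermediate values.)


Per-symbol terms -p_i * log2(p_i) with p_i = f_i/64:
  p = 17/64 = 0.265625: log2(p) = -1.912537, -p*log2(p) = 0.508018
  p = 19/64 = 0.296875: log2(p) = -1.752072, -p*log2(p) = 0.520147
  p = 16/64 = 0.250000: log2(p) = -2.000000, -p*log2(p) = 0.500000
  p = 12/64 = 0.187500: log2(p) = -2.415037, -p*log2(p) = 0.452820
H = 0.508018 + 0.520147 + 0.500000 + 0.452820 = 1.980985

H = 1.981 bits/symbol


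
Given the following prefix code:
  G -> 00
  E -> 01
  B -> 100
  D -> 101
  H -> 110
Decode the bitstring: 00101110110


Decoding step by step:
Bits 00 -> G
Bits 101 -> D
Bits 110 -> H
Bits 110 -> H


Decoded message: GDHH


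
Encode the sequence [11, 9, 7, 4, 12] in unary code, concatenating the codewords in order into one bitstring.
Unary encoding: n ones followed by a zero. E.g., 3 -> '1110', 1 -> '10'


Encode each number as n ones followed by a terminating 0:
  11 -> 111111111110 (12 bits)
  9 -> 1111111110 (10 bits)
  7 -> 11111110 (8 bits)
  4 -> 11110 (5 bits)
  12 -> 1111111111110 (13 bits)
Total length = 12 + 10 + 8 + 5 + 13 = 48 bits.

Unary([11, 9, 7, 4, 12]) = 111111111110111111111011111110111101111111111110 (48 bits)


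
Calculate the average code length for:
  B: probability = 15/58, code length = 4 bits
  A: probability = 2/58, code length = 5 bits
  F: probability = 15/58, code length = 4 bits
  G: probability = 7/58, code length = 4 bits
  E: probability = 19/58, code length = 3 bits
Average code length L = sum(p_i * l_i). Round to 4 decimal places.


Weighted contributions p_i * l_i:
  B: (15/58) * 4 = 60/58
  A: (2/58) * 5 = 10/58
  F: (15/58) * 4 = 60/58
  G: (7/58) * 4 = 28/58
  E: (19/58) * 3 = 57/58
Sum = (60 + 10 + 60 + 28 + 57)/58 = 215/58

L = 215/58 = 3.7069 bits/symbol


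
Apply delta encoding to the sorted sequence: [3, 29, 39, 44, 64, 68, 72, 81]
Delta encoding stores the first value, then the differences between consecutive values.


First value: 3
Deltas:
  29 - 3 = 26
  39 - 29 = 10
  44 - 39 = 5
  64 - 44 = 20
  68 - 64 = 4
  72 - 68 = 4
  81 - 72 = 9


Delta encoded: [3, 26, 10, 5, 20, 4, 4, 9]


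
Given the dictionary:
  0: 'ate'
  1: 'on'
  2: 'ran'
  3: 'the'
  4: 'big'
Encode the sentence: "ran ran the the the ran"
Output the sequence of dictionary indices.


Look up each word in the dictionary:
  'ran' -> 2
  'ran' -> 2
  'the' -> 3
  'the' -> 3
  'the' -> 3
  'ran' -> 2

Encoded: [2, 2, 3, 3, 3, 2]


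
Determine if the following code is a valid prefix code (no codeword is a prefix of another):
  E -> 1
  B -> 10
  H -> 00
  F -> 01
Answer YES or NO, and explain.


Checking each pair (does one codeword prefix another?):
  E='1' vs B='10': prefix -- VIOLATION

NO -- this is NOT a valid prefix code. E (1) is a prefix of B (10).


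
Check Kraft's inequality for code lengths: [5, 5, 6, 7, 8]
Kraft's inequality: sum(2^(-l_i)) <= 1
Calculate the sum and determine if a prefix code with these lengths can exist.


Sum = 2^(-5) + 2^(-5) + 2^(-6) + 2^(-7) + 2^(-8)
    = 0.03125 + 0.03125 + 0.015625 + 0.0078125 + 0.00390625
    = 23/256 = 0.08984375
Since 0.08984375 <= 1, Kraft's inequality IS satisfied.
A prefix code with these lengths CAN exist.

Kraft sum = 0.08984375. Satisfied.


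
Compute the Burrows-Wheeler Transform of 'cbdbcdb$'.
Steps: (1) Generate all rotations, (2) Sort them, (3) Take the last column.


Rotations (sorted):
  0: $cbdbcdb -> last char: b
  1: b$cbdbcd -> last char: d
  2: bcdb$cbd -> last char: d
  3: bdbcdb$c -> last char: c
  4: cbdbcdb$ -> last char: $
  5: cdb$cbdb -> last char: b
  6: db$cbdbc -> last char: c
  7: dbcdb$cb -> last char: b


BWT = bddc$bcb


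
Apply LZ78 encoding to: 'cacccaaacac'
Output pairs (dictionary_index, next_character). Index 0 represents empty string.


LZ78 encoding steps:
Dictionary: {0: ''}
Step 1: w='' (idx 0), next='c' -> output (0, 'c'), add 'c' as idx 1
Step 2: w='' (idx 0), next='a' -> output (0, 'a'), add 'a' as idx 2
Step 3: w='c' (idx 1), next='c' -> output (1, 'c'), add 'cc' as idx 3
Step 4: w='c' (idx 1), next='a' -> output (1, 'a'), add 'ca' as idx 4
Step 5: w='a' (idx 2), next='a' -> output (2, 'a'), add 'aa' as idx 5
Step 6: w='ca' (idx 4), next='c' -> output (4, 'c'), add 'cac' as idx 6


Encoded: [(0, 'c'), (0, 'a'), (1, 'c'), (1, 'a'), (2, 'a'), (4, 'c')]


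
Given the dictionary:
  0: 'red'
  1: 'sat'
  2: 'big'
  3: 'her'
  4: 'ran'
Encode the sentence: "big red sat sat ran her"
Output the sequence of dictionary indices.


Look up each word in the dictionary:
  'big' -> 2
  'red' -> 0
  'sat' -> 1
  'sat' -> 1
  'ran' -> 4
  'her' -> 3

Encoded: [2, 0, 1, 1, 4, 3]


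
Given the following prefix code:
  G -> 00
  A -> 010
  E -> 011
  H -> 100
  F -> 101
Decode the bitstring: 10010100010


Decoding step by step:
Bits 100 -> H
Bits 101 -> F
Bits 00 -> G
Bits 010 -> A


Decoded message: HFGA


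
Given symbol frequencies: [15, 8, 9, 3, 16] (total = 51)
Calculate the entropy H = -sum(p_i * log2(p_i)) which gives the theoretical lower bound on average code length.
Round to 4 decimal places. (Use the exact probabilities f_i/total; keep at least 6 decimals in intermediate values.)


Per-symbol terms -p_i * log2(p_i) with p_i = f_i/51:
  p = 15/51 = 0.294118: log2(p) = -1.765535, -p*log2(p) = 0.519275
  p = 8/51 = 0.156863: log2(p) = -2.672425, -p*log2(p) = 0.419204
  p = 9/51 = 0.176471: log2(p) = -2.502500, -p*log2(p) = 0.441618
  p = 3/51 = 0.058824: log2(p) = -4.087463, -p*log2(p) = 0.240439
  p = 16/51 = 0.313725: log2(p) = -1.672425, -p*log2(p) = 0.524682
H = 0.519275 + 0.419204 + 0.441618 + 0.240439 + 0.524682 = 2.145218

H = 2.1452 bits/symbol


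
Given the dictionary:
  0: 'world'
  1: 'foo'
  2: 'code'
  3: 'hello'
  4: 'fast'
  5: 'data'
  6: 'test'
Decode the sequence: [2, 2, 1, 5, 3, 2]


Look up each index in the dictionary:
  2 -> 'code'
  2 -> 'code'
  1 -> 'foo'
  5 -> 'data'
  3 -> 'hello'
  2 -> 'code'

Decoded: "code code foo data hello code"


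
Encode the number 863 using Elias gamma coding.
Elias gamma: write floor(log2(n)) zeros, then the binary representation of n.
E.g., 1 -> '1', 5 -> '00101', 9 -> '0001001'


num_bits = floor(log2(863)) + 1 = 10
leading_zeros = num_bits - 1 = 9
binary(863) = 1101011111

Elias gamma(863) = '000000000' + '1101011111' = 0000000001101011111 (19 bits)


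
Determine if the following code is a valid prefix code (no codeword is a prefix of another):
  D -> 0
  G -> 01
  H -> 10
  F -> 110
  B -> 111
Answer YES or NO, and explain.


Checking each pair (does one codeword prefix another?):
  D='0' vs G='01': prefix -- VIOLATION

NO -- this is NOT a valid prefix code. D (0) is a prefix of G (01).


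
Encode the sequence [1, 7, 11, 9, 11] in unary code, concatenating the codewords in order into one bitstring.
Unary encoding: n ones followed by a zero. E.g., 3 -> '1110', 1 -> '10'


Encode each number as n ones followed by a terminating 0:
  1 -> 10 (2 bits)
  7 -> 11111110 (8 bits)
  11 -> 111111111110 (12 bits)
  9 -> 1111111110 (10 bits)
  11 -> 111111111110 (12 bits)
Total length = 2 + 8 + 12 + 10 + 12 = 44 bits.

Unary([1, 7, 11, 9, 11]) = 10111111101111111111101111111110111111111110 (44 bits)


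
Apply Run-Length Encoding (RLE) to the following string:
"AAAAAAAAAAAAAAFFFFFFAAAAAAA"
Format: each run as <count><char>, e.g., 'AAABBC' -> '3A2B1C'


Scanning runs left to right:
  i=0: run of 'A' x 14 -> '14A'
  i=14: run of 'F' x 6 -> '6F'
  i=20: run of 'A' x 7 -> '7A'

RLE = 14A6F7A


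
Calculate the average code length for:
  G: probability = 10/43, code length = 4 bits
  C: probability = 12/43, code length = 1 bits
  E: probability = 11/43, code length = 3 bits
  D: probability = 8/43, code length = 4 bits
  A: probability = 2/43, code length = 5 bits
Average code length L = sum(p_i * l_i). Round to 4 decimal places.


Weighted contributions p_i * l_i:
  G: (10/43) * 4 = 40/43
  C: (12/43) * 1 = 12/43
  E: (11/43) * 3 = 33/43
  D: (8/43) * 4 = 32/43
  A: (2/43) * 5 = 10/43
Sum = (40 + 12 + 33 + 32 + 10)/43 = 127/43

L = 127/43 = 2.9535 bits/symbol


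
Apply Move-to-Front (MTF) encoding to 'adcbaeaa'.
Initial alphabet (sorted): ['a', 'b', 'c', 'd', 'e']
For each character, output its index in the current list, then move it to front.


MTF encoding:
'a': index 0 in ['a', 'b', 'c', 'd', 'e'] -> ['a', 'b', 'c', 'd', 'e']
'd': index 3 in ['a', 'b', 'c', 'd', 'e'] -> ['d', 'a', 'b', 'c', 'e']
'c': index 3 in ['d', 'a', 'b', 'c', 'e'] -> ['c', 'd', 'a', 'b', 'e']
'b': index 3 in ['c', 'd', 'a', 'b', 'e'] -> ['b', 'c', 'd', 'a', 'e']
'a': index 3 in ['b', 'c', 'd', 'a', 'e'] -> ['a', 'b', 'c', 'd', 'e']
'e': index 4 in ['a', 'b', 'c', 'd', 'e'] -> ['e', 'a', 'b', 'c', 'd']
'a': index 1 in ['e', 'a', 'b', 'c', 'd'] -> ['a', 'e', 'b', 'c', 'd']
'a': index 0 in ['a', 'e', 'b', 'c', 'd'] -> ['a', 'e', 'b', 'c', 'd']


Output: [0, 3, 3, 3, 3, 4, 1, 0]


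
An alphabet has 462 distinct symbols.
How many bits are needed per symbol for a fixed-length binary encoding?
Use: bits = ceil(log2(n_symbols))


log2(462) = 8.8517
Bracket: 2^8 = 256 < 462 <= 2^9 = 512
So ceil(log2(462)) = 9

bits = ceil(log2(462)) = ceil(8.8517) = 9 bits


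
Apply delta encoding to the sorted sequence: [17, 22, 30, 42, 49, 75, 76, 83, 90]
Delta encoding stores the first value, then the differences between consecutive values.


First value: 17
Deltas:
  22 - 17 = 5
  30 - 22 = 8
  42 - 30 = 12
  49 - 42 = 7
  75 - 49 = 26
  76 - 75 = 1
  83 - 76 = 7
  90 - 83 = 7


Delta encoded: [17, 5, 8, 12, 7, 26, 1, 7, 7]


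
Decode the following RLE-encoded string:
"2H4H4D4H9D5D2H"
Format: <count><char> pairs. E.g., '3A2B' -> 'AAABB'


Expanding each <count><char> pair:
  2H -> 'HH'
  4H -> 'HHHH'
  4D -> 'DDDD'
  4H -> 'HHHH'
  9D -> 'DDDDDDDDD'
  5D -> 'DDDDD'
  2H -> 'HH'

Decoded = HHHHHHDDDDHHHHDDDDDDDDDDDDDDHH


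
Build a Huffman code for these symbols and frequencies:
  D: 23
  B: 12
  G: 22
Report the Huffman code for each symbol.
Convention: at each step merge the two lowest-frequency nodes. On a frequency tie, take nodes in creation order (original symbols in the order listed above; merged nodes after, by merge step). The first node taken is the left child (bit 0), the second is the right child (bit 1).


Huffman tree construction:
Step 1: Merge B(12) + G(22) = 34
Step 2: Merge D(23) + (B+G)(34) = 57
Read each symbol's code off the tree from the root (left child = 0, right child = 1).

Codes:
  D: 0 (length 1)
  B: 10 (length 2)
  G: 11 (length 2)
Average code length: 91/57 = 1.5965 bits/symbol


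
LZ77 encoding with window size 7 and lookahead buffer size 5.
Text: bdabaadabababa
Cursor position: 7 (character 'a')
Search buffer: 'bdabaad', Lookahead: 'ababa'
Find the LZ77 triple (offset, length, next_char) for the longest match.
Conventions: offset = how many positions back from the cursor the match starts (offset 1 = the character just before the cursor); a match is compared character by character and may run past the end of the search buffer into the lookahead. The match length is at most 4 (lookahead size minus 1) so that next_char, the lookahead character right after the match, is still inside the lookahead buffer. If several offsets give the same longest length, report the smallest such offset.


Try each offset into the search buffer:
  offset=1 (pos 6, char 'd'): match length 0
  offset=2 (pos 5, char 'a'): match length 1
  offset=3 (pos 4, char 'a'): match length 1
  offset=4 (pos 3, char 'b'): match length 0
  offset=5 (pos 2, char 'a'): match length 3
  offset=6 (pos 1, char 'd'): match length 0
  offset=7 (pos 0, char 'b'): match length 0
Longest match has length 3 at offset 5.
next_char = character at position 7 + 3 = 10 -> 'b'

Best match: offset=5, length=3 (matching 'aba' starting at position 2)
LZ77 triple: (5, 3, 'b')


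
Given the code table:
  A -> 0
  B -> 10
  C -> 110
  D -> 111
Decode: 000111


Decoding:
0 -> A
0 -> A
0 -> A
111 -> D


Result: AAAD


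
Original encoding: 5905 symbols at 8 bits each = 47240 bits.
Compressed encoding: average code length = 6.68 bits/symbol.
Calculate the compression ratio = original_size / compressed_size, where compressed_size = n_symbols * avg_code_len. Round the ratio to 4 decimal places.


original_size = n_symbols * orig_bits = 5905 * 8 = 47240 bits
compressed_size = n_symbols * avg_code_len = 5905 * 6.68 = 39445.4 bits
ratio = original_size / compressed_size = 47240 / 39445.4 = 1.1976

Compression ratio = 1.1976


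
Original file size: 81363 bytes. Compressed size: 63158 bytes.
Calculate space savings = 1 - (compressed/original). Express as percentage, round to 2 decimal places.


ratio = compressed/original = 63158/81363 = 0.77625
savings = 1 - ratio = 1 - 0.77625 = 0.22375
as a percentage: 0.22375 * 100 = 22.38%

Space savings = 1 - 63158/81363 = 22.38%


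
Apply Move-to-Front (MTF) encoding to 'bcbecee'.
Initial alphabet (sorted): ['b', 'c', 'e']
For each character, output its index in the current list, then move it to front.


MTF encoding:
'b': index 0 in ['b', 'c', 'e'] -> ['b', 'c', 'e']
'c': index 1 in ['b', 'c', 'e'] -> ['c', 'b', 'e']
'b': index 1 in ['c', 'b', 'e'] -> ['b', 'c', 'e']
'e': index 2 in ['b', 'c', 'e'] -> ['e', 'b', 'c']
'c': index 2 in ['e', 'b', 'c'] -> ['c', 'e', 'b']
'e': index 1 in ['c', 'e', 'b'] -> ['e', 'c', 'b']
'e': index 0 in ['e', 'c', 'b'] -> ['e', 'c', 'b']


Output: [0, 1, 1, 2, 2, 1, 0]


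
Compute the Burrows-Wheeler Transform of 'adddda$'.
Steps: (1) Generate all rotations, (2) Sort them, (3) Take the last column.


Rotations (sorted):
  0: $adddda -> last char: a
  1: a$adddd -> last char: d
  2: adddda$ -> last char: $
  3: da$addd -> last char: d
  4: dda$add -> last char: d
  5: ddda$ad -> last char: d
  6: dddda$a -> last char: a


BWT = ad$ddda
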